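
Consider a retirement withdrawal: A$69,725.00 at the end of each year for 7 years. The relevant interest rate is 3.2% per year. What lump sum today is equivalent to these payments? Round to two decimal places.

A$431,150.81

This is an ordinary annuity: 7 payments of A$69,725.00 at the end of each year.
Periodic rate r = 0.032 per year.
PV = PMT × [(1 − (1+r)^−n)/r] = 69,725 × [1 − (1+r)^−7] / r = A$431,150.81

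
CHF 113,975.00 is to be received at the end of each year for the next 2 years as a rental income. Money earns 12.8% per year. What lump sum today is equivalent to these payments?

CHF 190,617.61

This is an ordinary annuity: 2 payments of CHF 113,975.00 at the end of each year.
Periodic rate r = 0.128 per year.
PV = PMT × [(1 − (1+r)^−n)/r] = 113,975 × [1 − (1+r)^−2] / r = CHF 190,617.61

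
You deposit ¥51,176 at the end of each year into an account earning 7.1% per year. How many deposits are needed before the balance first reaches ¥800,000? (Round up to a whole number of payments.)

11 payments

Periodic rate r = 0.071 per year.
Ordinary annuity FV: 800,000 = 51,176 × [((1+r)^n − 1)/r].
(1+r)^n = 1 + 800,000 × r / 51,176, so n = ln(1 + 800,000·r/51,176) / ln(1+r) = 10.89.
Round up to a whole number of payments: n = 11.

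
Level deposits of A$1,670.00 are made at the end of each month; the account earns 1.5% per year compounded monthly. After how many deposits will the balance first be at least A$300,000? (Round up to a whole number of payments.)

163 payments

Periodic rate r = 0.015/12 per month; n is counted in months.
Ordinary annuity FV: 300,000 = 1,670 × [((1+r)^n − 1)/r].
(1+r)^n = 1 + 300,000 × r / 1,670, so n = ln(1 + 300,000·r/1,670) / ln(1+r) = 162.16.
Round up to a whole number of payments: n = 163.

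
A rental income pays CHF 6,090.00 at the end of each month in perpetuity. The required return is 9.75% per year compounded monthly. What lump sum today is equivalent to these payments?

CHF 749,538.46

Periodic rate r = 0.0975/12 per month.
Level perpetuity: PV = PMT / r = 6,090 / (0.0975/12) = CHF 749,538.46.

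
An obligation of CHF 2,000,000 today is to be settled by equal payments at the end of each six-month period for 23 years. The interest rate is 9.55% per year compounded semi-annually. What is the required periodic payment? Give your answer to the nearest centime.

Level ordinary annuity; solve PV = PMT × [(1 − (1+r)^−n)/r] for PMT.
Periodic rate r = 0.0955/2 per half-year; n is counted in half-years.
With n = 46: PMT = 2,000,000 / ([(1 − (1+r)^−n)/r]) = CHF 108,152.74

CHF 108,152.74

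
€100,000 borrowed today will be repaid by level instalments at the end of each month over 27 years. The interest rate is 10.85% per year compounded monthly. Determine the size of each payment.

€955.91

Level ordinary annuity; solve PV = PMT × [(1 − (1+r)^−n)/r] for PMT.
Periodic rate r = 0.1085/12 per month; n is counted in months.
With n = 324: PMT = 100,000 / ([(1 − (1+r)^−n)/r]) = €955.91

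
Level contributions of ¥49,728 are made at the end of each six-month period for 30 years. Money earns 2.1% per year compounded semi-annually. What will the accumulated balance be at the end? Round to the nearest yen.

This is an ordinary annuity: 60 deposits of ¥49,728 at the end of each six-month period.
Periodic rate r = 0.021/2 per half-year; n is counted in half-years.
FV = PMT × [((1+r)^n − 1)/r] = 49,728 × [(1+r)^60 − 1] / r = ¥4,127,204

¥4,127,204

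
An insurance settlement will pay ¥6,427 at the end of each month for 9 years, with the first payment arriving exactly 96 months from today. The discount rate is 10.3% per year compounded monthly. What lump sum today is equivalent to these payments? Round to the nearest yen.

¥200,368

Ordinary annuity of 108 payments, first payment at period 96.
Periodic rate r = 0.103/12 per month; n is counted in months.
The ordinary-annuity PV formula values the stream one period before the first payment (period 95); discount that back 95 periods:
PV₀ = 6,427 × [1 − (1+r)^−108] / r × (1+r)^−95 = ¥200,368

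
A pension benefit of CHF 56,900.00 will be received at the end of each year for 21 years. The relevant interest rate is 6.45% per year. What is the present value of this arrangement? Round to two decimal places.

This is an ordinary annuity: 21 payments of CHF 56,900.00 at the end of each year.
Periodic rate r = 0.0645 per year.
PV = PMT × [(1 − (1+r)^−n)/r] = 56,900 × [1 − (1+r)^−21] / r = CHF 644,763.52

CHF 644,763.52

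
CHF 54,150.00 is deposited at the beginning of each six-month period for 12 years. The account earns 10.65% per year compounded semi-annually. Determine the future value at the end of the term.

This is an annuity due: 24 deposits of CHF 54,150.00 at the beginning of each six-month period.
Periodic rate r = 0.1065/2 per half-year; n is counted in half-years.
FV = PMT × [((1+r)^n − 1)/r] × (1+r) = 54,150 × [(1+r)^24 − 1] / r × (1+r) = CHF 2,649,142.21

CHF 2,649,142.21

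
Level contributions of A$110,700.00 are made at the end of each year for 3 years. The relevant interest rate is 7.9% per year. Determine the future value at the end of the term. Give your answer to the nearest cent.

This is an ordinary annuity: 3 deposits of A$110,700.00 at the end of each year.
Periodic rate r = 0.079 per year.
FV = PMT × [((1+r)^n − 1)/r] = 110,700 × [(1+r)^3 − 1] / r = A$359,026.78

A$359,026.78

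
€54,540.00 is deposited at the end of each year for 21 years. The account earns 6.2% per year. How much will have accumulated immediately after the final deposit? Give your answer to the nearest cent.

This is an ordinary annuity: 21 deposits of €54,540.00 at the end of each year.
Periodic rate r = 0.062 per year.
FV = PMT × [((1+r)^n − 1)/r] = 54,540 × [(1+r)^21 − 1] / r = €2,231,596.84

€2,231,596.84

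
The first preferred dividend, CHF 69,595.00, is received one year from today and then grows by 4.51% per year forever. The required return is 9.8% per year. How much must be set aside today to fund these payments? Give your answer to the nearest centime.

CHF 1,315,595.46

Periodic rate r = 0.098 per year.
Growing perpetuity (Gordon): PV = PMT₁ / (r − g) = 69,595 / (r − 0.0451) = CHF 1,315,595.46.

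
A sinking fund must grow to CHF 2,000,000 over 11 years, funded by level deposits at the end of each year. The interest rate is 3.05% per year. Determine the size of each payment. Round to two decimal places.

CHF 155,753.94

Level ordinary annuity; solve FV = PMT × [((1+r)^n − 1)/r] for PMT.
Periodic rate r = 0.0305 per year.
With n = 11: PMT = 2,000,000 / ([((1+r)^n − 1)/r]) = CHF 155,753.94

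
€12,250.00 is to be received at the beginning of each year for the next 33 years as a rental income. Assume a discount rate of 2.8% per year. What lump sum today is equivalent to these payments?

€268,950.02

This is an annuity due: 33 payments of €12,250.00 at the beginning of each year.
Periodic rate r = 0.028 per year.
PV = PMT × [(1 − (1+r)^−n)/r] × (1+r) = 12,250 × [1 − (1+r)^−33] / r × (1+r) = €268,950.02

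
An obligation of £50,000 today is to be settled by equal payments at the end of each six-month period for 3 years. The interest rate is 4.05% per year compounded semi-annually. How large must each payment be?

£8,933.82

Level ordinary annuity; solve PV = PMT × [(1 − (1+r)^−n)/r] for PMT.
Periodic rate r = 0.0405/2 per half-year; n is counted in half-years.
With n = 6: PMT = 50,000 / ([(1 − (1+r)^−n)/r]) = £8,933.82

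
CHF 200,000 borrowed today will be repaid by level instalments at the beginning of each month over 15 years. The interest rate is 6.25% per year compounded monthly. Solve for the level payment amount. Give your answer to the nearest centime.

Level annuity due; solve PV = PMT × [(1 − (1+r)^−n)/r] × (1+r) for PMT.
Periodic rate r = 0.0625/12 per month; n is counted in months.
With n = 180: PMT = 200,000 / ([(1 − (1+r)^−n)/r] × (1+r)) = CHF 1,705.96

CHF 1,705.96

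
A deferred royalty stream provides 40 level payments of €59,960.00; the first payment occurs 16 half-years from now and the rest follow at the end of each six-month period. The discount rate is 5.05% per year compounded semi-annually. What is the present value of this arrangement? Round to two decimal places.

€1,031,122.02

Ordinary annuity of 40 payments, first payment at period 16.
Periodic rate r = 0.0505/2 per half-year; n is counted in half-years.
The ordinary-annuity PV formula values the stream one period before the first payment (period 15); discount that back 15 periods:
PV₀ = 59,960 × [1 − (1+r)^−40] / r × (1+r)^−15 = €1,031,122.02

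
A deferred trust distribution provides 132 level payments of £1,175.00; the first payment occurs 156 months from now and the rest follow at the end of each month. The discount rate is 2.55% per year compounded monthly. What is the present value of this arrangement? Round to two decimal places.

£97,236.97

Ordinary annuity of 132 payments, first payment at period 156.
Periodic rate r = 0.0255/12 per month; n is counted in months.
The ordinary-annuity PV formula values the stream one period before the first payment (period 155); discount that back 155 periods:
PV₀ = 1,175 × [1 − (1+r)^−132] / r × (1+r)^−155 = £97,236.97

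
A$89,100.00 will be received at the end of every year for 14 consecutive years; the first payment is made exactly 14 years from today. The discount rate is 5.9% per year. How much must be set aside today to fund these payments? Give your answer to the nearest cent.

A$395,523.53

Ordinary annuity of 14 payments, first payment at period 14.
Periodic rate r = 0.059 per year.
The ordinary-annuity PV formula values the stream one period before the first payment (period 13); discount that back 13 periods:
PV₀ = 89,100 × [1 − (1+r)^−14] / r × (1+r)^−13 = A$395,523.53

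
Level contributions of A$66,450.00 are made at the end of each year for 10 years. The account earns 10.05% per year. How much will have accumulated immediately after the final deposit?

A$1,061,584.27

This is an ordinary annuity: 10 deposits of A$66,450.00 at the end of each year.
Periodic rate r = 0.1005 per year.
FV = PMT × [((1+r)^n − 1)/r] = 66,450 × [(1+r)^10 − 1] / r = A$1,061,584.27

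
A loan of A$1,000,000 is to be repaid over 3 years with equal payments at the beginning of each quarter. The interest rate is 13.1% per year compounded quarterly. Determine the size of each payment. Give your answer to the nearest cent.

Level annuity due; solve PV = PMT × [(1 − (1+r)^−n)/r] × (1+r) for PMT.
Periodic rate r = 0.131/4 per quarter; n is counted in quarters.
With n = 12: PMT = 1,000,000 / ([(1 − (1+r)^−n)/r] × (1+r)) = A$98,880.02

A$98,880.02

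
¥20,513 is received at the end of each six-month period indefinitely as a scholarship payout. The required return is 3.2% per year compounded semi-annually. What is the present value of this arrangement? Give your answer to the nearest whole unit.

¥1,282,062

Periodic rate r = 0.032/2 per half-year.
Level perpetuity: PV = PMT / r = 20,513 / (0.032/2) = ¥1,282,062.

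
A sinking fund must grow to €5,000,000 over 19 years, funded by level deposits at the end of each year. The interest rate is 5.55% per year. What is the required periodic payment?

€154,971.02

Level ordinary annuity; solve FV = PMT × [((1+r)^n − 1)/r] for PMT.
Periodic rate r = 0.0555 per year.
With n = 19: PMT = 5,000,000 / ([((1+r)^n − 1)/r]) = €154,971.02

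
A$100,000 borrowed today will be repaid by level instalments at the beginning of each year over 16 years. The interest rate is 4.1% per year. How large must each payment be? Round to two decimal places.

Level annuity due; solve PV = PMT × [(1 − (1+r)^−n)/r] × (1+r) for PMT.
Periodic rate r = 0.041 per year.
With n = 16: PMT = 100,000 / ([(1 − (1+r)^−n)/r] × (1+r)) = A$8,304.93

A$8,304.93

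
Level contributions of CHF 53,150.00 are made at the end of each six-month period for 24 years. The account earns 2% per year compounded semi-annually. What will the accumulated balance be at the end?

This is an ordinary annuity: 48 deposits of CHF 53,150.00 at the end of each six-month period.
Periodic rate r = 0.02/2 per half-year; n is counted in half-years.
FV = PMT × [((1+r)^n − 1)/r] = 53,150 × [(1+r)^48 − 1] / r = CHF 3,253,981.60

CHF 3,253,981.60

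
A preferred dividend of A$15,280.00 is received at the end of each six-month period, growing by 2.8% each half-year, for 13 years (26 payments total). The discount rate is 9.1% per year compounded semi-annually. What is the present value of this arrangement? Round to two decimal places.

A$310,177.95

Periodic rate r = 0.091/2 per half-year; n is counted in half-years.
Growing ordinary annuity: PV = PMT₁ × [1 − ((1+g)/(1+r))^n] / (r − g) = 15,280 × [1 − ((1+0.028)/(1+r))^26] / (r − 0.028) = A$310,177.95.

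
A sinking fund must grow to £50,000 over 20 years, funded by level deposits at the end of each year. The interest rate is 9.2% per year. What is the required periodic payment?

£955.61

Level ordinary annuity; solve FV = PMT × [((1+r)^n − 1)/r] for PMT.
Periodic rate r = 0.092 per year.
With n = 20: PMT = 50,000 / ([((1+r)^n − 1)/r]) = £955.61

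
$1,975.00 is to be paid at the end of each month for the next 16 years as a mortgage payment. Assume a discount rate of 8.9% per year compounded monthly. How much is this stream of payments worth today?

This is an ordinary annuity: 192 payments of $1,975.00 at the end of each month.
Periodic rate r = 0.089/12 per month; n is counted in months.
PV = PMT × [(1 − (1+r)^−n)/r] = 1,975 × [1 − (1+r)^−192] / r = $201,844.78

$201,844.78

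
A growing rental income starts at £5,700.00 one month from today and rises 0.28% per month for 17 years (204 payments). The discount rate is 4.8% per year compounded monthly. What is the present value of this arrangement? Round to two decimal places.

Periodic rate r = 0.048/12 per month; n is counted in months.
Growing ordinary annuity: PV = PMT₁ × [1 − ((1+g)/(1+r))^n] / (r − g) = 5,700 × [1 − ((1+0.0028)/(1+r))^204] / (r − 0.0028) = £1,028,324.06.

£1,028,324.06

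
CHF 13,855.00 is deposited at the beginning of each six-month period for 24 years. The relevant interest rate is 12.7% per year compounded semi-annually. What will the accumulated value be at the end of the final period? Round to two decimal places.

CHF 4,224,210.90

This is an annuity due: 48 deposits of CHF 13,855.00 at the beginning of each six-month period.
Periodic rate r = 0.127/2 per half-year; n is counted in half-years.
FV = PMT × [((1+r)^n − 1)/r] × (1+r) = 13,855 × [(1+r)^48 − 1] / r × (1+r) = CHF 4,224,210.90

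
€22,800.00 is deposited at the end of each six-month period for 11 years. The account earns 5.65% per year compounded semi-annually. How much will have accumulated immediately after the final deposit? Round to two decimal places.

€682,583.92

This is an ordinary annuity: 22 deposits of €22,800.00 at the end of each six-month period.
Periodic rate r = 0.0565/2 per half-year; n is counted in half-years.
FV = PMT × [((1+r)^n − 1)/r] = 22,800 × [(1+r)^22 − 1] / r = €682,583.92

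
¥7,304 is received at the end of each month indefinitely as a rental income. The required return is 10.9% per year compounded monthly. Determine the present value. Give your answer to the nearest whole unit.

Periodic rate r = 0.109/12 per month.
Level perpetuity: PV = PMT / r = 7,304 / (0.109/12) = ¥804,110.

¥804,110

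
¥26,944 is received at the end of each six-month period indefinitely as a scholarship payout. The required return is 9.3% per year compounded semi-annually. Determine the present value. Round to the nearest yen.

Periodic rate r = 0.093/2 per half-year.
Level perpetuity: PV = PMT / r = 26,944 / (0.093/2) = ¥579,441.

¥579,441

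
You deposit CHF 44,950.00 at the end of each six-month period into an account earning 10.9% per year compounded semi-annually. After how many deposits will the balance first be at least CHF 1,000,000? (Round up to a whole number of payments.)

15 payments

Periodic rate r = 0.109/2 per half-year; n is counted in half-years.
Ordinary annuity FV: 1,000,000 = 44,950 × [((1+r)^n − 1)/r].
(1+r)^n = 1 + 1,000,000 × r / 44,950, so n = ln(1 + 1,000,000·r/44,950) / ln(1+r) = 14.96.
Round up to a whole number of payments: n = 15.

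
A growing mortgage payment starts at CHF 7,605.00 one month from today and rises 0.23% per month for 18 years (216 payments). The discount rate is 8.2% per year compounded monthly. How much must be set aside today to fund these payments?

CHF 1,044,647.60

Periodic rate r = 0.082/12 per month; n is counted in months.
Growing ordinary annuity: PV = PMT₁ × [1 − ((1+g)/(1+r))^n] / (r − g) = 7,605 × [1 − ((1+0.0023)/(1+r))^216] / (r − 0.0023) = CHF 1,044,647.60.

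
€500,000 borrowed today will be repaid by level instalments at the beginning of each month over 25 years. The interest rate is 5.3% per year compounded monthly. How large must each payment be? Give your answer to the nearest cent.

€2,997.77

Level annuity due; solve PV = PMT × [(1 − (1+r)^−n)/r] × (1+r) for PMT.
Periodic rate r = 0.053/12 per month; n is counted in months.
With n = 300: PMT = 500,000 / ([(1 − (1+r)^−n)/r] × (1+r)) = €2,997.77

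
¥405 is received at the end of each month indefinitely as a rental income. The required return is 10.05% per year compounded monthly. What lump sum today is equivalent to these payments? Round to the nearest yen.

¥48,358

Periodic rate r = 0.1005/12 per month.
Level perpetuity: PV = PMT / r = 405 / (0.1005/12) = ¥48,358.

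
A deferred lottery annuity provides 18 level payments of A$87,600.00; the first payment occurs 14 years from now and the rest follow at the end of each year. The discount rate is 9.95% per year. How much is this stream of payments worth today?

Ordinary annuity of 18 payments, first payment at period 14.
Periodic rate r = 0.0995 per year.
The ordinary-annuity PV formula values the stream one period before the first payment (period 13); discount that back 13 periods:
PV₀ = 87,600 × [1 − (1+r)^−18] / r × (1+r)^−13 = A$210,014.02

A$210,014.02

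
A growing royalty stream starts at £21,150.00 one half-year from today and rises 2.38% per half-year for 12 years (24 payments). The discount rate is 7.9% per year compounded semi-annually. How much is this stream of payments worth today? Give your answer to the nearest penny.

£412,189.16

Periodic rate r = 0.079/2 per half-year; n is counted in half-years.
Growing ordinary annuity: PV = PMT₁ × [1 − ((1+g)/(1+r))^n] / (r − g) = 21,150 × [1 − ((1+0.0238)/(1+r))^24] / (r − 0.0238) = £412,189.16.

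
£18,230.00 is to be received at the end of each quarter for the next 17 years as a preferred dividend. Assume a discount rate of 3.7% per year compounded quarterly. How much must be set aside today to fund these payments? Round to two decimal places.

This is an ordinary annuity: 68 payments of £18,230.00 at the end of each quarter.
Periodic rate r = 0.037/4 per quarter; n is counted in quarters.
PV = PMT × [(1 − (1+r)^−n)/r] = 18,230 × [1 − (1+r)^−68] / r = £917,080.71

£917,080.71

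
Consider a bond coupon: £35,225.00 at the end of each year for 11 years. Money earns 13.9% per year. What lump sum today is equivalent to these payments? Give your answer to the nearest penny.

£192,872.69

This is an ordinary annuity: 11 payments of £35,225.00 at the end of each year.
Periodic rate r = 0.139 per year.
PV = PMT × [(1 − (1+r)^−n)/r] = 35,225 × [1 − (1+r)^−11] / r = £192,872.69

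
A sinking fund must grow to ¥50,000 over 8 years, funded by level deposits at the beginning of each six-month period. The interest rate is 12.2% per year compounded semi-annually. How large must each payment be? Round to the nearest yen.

Level annuity due; solve FV = PMT × [((1+r)^n − 1)/r] × (1+r) for PMT.
Periodic rate r = 0.122/2 per half-year; n is counted in half-years.
With n = 16: PMT = 50,000 / ([((1+r)^n − 1)/r] × (1+r)) = ¥1,821

¥1,821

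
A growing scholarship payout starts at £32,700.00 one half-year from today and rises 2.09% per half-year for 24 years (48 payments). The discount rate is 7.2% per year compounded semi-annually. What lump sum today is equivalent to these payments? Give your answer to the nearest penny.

£1,095,285.58

Periodic rate r = 0.072/2 per half-year; n is counted in half-years.
Growing ordinary annuity: PV = PMT₁ × [1 − ((1+g)/(1+r))^n] / (r − g) = 32,700 × [1 − ((1+0.0209)/(1+r))^48] / (r − 0.0209) = £1,095,285.58.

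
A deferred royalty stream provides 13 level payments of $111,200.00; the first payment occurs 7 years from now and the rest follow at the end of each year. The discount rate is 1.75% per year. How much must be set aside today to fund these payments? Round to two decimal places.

$1,156,152.97

Ordinary annuity of 13 payments, first payment at period 7.
Periodic rate r = 0.0175 per year.
The ordinary-annuity PV formula values the stream one period before the first payment (period 6); discount that back 6 periods:
PV₀ = 111,200 × [1 − (1+r)^−13] / r × (1+r)^−6 = $1,156,152.97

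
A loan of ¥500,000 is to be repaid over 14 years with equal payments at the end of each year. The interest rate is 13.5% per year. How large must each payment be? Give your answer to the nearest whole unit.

¥81,310

Level ordinary annuity; solve PV = PMT × [(1 − (1+r)^−n)/r] for PMT.
Periodic rate r = 0.135 per year.
With n = 14: PMT = 500,000 / ([(1 − (1+r)^−n)/r]) = ¥81,310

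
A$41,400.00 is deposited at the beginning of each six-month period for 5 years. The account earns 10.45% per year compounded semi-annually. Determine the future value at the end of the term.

This is an annuity due: 10 deposits of A$41,400.00 at the beginning of each six-month period.
Periodic rate r = 0.1045/2 per half-year; n is counted in half-years.
FV = PMT × [((1+r)^n − 1)/r] × (1+r) = 41,400 × [(1+r)^10 − 1] / r × (1+r) = A$553,721.42

A$553,721.42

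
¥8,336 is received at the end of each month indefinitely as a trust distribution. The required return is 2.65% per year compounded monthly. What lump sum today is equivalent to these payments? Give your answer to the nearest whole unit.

¥3,774,792

Periodic rate r = 0.0265/12 per month.
Level perpetuity: PV = PMT / r = 8,336 / (0.0265/12) = ¥3,774,792.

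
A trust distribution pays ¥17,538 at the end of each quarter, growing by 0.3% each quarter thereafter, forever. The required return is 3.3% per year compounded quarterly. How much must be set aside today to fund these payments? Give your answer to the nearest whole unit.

Periodic rate r = 0.033/4 per quarter.
Growing perpetuity (Gordon): PV = PMT₁ / (r − g) = 17,538 / (r − 0.003) = ¥3,340,571.

¥3,340,571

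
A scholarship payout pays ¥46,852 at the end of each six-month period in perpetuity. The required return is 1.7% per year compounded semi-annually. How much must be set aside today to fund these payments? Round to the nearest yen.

¥5,512,000

Periodic rate r = 0.017/2 per half-year.
Level perpetuity: PV = PMT / r = 46,852 / (0.017/2) = ¥5,512,000.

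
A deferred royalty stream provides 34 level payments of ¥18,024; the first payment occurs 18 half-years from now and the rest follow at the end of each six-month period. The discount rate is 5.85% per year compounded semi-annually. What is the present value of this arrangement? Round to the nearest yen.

¥235,828

Ordinary annuity of 34 payments, first payment at period 18.
Periodic rate r = 0.0585/2 per half-year; n is counted in half-years.
The ordinary-annuity PV formula values the stream one period before the first payment (period 17); discount that back 17 periods:
PV₀ = 18,024 × [1 − (1+r)^−34] / r × (1+r)^−17 = ¥235,828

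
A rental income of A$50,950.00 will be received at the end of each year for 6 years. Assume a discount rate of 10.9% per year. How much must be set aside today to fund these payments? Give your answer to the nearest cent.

A$216,168.27

This is an ordinary annuity: 6 payments of A$50,950.00 at the end of each year.
Periodic rate r = 0.109 per year.
PV = PMT × [(1 − (1+r)^−n)/r] = 50,950 × [1 − (1+r)^−6] / r = A$216,168.27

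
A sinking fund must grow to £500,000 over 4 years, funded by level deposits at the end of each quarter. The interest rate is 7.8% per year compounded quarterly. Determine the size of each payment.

£26,929.37

Level ordinary annuity; solve FV = PMT × [((1+r)^n − 1)/r] for PMT.
Periodic rate r = 0.078/4 per quarter; n is counted in quarters.
With n = 16: PMT = 500,000 / ([((1+r)^n − 1)/r]) = £26,929.37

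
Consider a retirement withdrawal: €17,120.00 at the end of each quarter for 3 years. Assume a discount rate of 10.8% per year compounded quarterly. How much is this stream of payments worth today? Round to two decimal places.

This is an ordinary annuity: 12 payments of €17,120.00 at the end of each quarter.
Periodic rate r = 0.108/4 per quarter; n is counted in quarters.
PV = PMT × [(1 − (1+r)^−n)/r] = 17,120 × [1 − (1+r)^−12] / r = €173,505.11

€173,505.11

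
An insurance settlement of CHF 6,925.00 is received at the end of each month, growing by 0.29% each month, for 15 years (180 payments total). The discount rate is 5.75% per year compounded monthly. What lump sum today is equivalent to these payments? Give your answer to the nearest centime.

CHF 1,053,052.38

Periodic rate r = 0.0575/12 per month; n is counted in months.
Growing ordinary annuity: PV = PMT₁ × [1 − ((1+g)/(1+r))^n] / (r − g) = 6,925 × [1 − ((1+0.0029)/(1+r))^180] / (r − 0.0029) = CHF 1,053,052.38.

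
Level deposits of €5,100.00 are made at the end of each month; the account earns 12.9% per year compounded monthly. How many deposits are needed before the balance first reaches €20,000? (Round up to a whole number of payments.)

4 payments

Periodic rate r = 0.129/12 per month; n is counted in months.
Ordinary annuity FV: 20,000 = 5,100 × [((1+r)^n − 1)/r].
(1+r)^n = 1 + 20,000 × r / 5,100, so n = ln(1 + 20,000·r/5,100) / ln(1+r) = 3.86.
Round up to a whole number of payments: n = 4.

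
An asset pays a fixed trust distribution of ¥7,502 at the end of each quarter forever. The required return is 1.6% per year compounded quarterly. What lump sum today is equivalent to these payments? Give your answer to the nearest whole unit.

¥1,875,500

Periodic rate r = 0.016/4 per quarter.
Level perpetuity: PV = PMT / r = 7,502 / (0.016/4) = ¥1,875,500.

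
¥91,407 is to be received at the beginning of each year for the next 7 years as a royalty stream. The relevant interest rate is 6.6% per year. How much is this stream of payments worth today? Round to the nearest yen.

¥532,535

This is an annuity due: 7 payments of ¥91,407 at the beginning of each year.
Periodic rate r = 0.066 per year.
PV = PMT × [(1 − (1+r)^−n)/r] × (1+r) = 91,407 × [1 − (1+r)^−7] / r × (1+r) = ¥532,535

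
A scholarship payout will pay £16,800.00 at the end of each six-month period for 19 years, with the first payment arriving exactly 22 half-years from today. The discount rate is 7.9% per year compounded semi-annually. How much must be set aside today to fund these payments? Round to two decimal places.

£145,279.47

Ordinary annuity of 38 payments, first payment at period 22.
Periodic rate r = 0.079/2 per half-year; n is counted in half-years.
The ordinary-annuity PV formula values the stream one period before the first payment (period 21); discount that back 21 periods:
PV₀ = 16,800 × [1 − (1+r)^−38] / r × (1+r)^−21 = £145,279.47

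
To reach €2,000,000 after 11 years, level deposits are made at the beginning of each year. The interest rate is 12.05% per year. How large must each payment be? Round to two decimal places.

€86,182.28

Level annuity due; solve FV = PMT × [((1+r)^n − 1)/r] × (1+r) for PMT.
Periodic rate r = 0.1205 per year.
With n = 11: PMT = 2,000,000 / ([((1+r)^n − 1)/r] × (1+r)) = €86,182.28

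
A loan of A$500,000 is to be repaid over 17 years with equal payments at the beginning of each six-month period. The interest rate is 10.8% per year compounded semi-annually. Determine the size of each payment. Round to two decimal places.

Level annuity due; solve PV = PMT × [(1 − (1+r)^−n)/r] × (1+r) for PMT.
Periodic rate r = 0.108/2 per half-year; n is counted in half-years.
With n = 34: PMT = 500,000 / ([(1 − (1+r)^−n)/r] × (1+r)) = A$30,762.33

A$30,762.33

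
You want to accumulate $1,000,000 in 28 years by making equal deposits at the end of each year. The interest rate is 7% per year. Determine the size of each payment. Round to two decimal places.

Level ordinary annuity; solve FV = PMT × [((1+r)^n − 1)/r] for PMT.
Periodic rate r = 0.07 per year.
With n = 28: PMT = 1,000,000 / ([((1+r)^n − 1)/r]) = $12,391.93

$12,391.93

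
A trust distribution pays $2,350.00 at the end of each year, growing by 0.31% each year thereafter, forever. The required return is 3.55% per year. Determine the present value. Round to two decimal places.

$72,530.86

Periodic rate r = 0.0355 per year.
Growing perpetuity (Gordon): PV = PMT₁ / (r − g) = 2,350 / (r − 0.0031) = $72,530.86.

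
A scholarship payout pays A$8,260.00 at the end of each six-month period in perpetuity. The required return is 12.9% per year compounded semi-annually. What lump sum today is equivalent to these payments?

A$128,062.02

Periodic rate r = 0.129/2 per half-year.
Level perpetuity: PV = PMT / r = 8,260 / (0.129/2) = A$128,062.02.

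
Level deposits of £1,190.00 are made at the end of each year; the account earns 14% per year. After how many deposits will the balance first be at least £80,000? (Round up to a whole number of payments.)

Periodic rate r = 0.14 per year.
Ordinary annuity FV: 80,000 = 1,190 × [((1+r)^n − 1)/r].
(1+r)^n = 1 + 80,000 × r / 1,190, so n = ln(1 + 80,000·r/1,190) / ln(1+r) = 17.88.
Round up to a whole number of payments: n = 18.

18 payments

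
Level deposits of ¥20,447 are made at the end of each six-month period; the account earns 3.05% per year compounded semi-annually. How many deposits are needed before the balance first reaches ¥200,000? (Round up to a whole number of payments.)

10 payments

Periodic rate r = 0.0305/2 per half-year; n is counted in half-years.
Ordinary annuity FV: 200,000 = 20,447 × [((1+r)^n − 1)/r].
(1+r)^n = 1 + 200,000 × r / 20,447, so n = ln(1 + 200,000·r/20,447) / ln(1+r) = 9.19.
Round up to a whole number of payments: n = 10.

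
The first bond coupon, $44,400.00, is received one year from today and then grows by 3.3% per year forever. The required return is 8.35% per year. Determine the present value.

Periodic rate r = 0.0835 per year.
Growing perpetuity (Gordon): PV = PMT₁ / (r − g) = 44,400 / (r − 0.033) = $879,207.92.

$879,207.92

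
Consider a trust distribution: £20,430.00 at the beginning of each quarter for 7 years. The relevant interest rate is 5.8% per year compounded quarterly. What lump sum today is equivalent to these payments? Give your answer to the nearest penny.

This is an annuity due: 28 payments of £20,430.00 at the beginning of each quarter.
Periodic rate r = 0.058/4 per quarter; n is counted in quarters.
PV = PMT × [(1 − (1+r)^−n)/r] × (1+r) = 20,430 × [1 − (1+r)^−28] / r × (1+r) = £474,194.06

£474,194.06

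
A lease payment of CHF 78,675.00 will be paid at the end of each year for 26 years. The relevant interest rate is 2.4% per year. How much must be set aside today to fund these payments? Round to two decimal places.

CHF 1,508,722.50

This is an ordinary annuity: 26 payments of CHF 78,675.00 at the end of each year.
Periodic rate r = 0.024 per year.
PV = PMT × [(1 − (1+r)^−n)/r] = 78,675 × [1 − (1+r)^−26] / r = CHF 1,508,722.50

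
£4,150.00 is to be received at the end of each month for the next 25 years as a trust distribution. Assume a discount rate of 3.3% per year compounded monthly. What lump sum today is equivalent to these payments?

£847,005.21

This is an ordinary annuity: 300 payments of £4,150.00 at the end of each month.
Periodic rate r = 0.033/12 per month; n is counted in months.
PV = PMT × [(1 − (1+r)^−n)/r] = 4,150 × [1 − (1+r)^−300] / r = £847,005.21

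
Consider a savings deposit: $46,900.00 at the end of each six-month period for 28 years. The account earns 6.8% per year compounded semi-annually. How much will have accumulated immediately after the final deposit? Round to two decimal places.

$7,591,655.15

This is an ordinary annuity: 56 deposits of $46,900.00 at the end of each six-month period.
Periodic rate r = 0.068/2 per half-year; n is counted in half-years.
FV = PMT × [((1+r)^n − 1)/r] = 46,900 × [(1+r)^56 − 1] / r = $7,591,655.15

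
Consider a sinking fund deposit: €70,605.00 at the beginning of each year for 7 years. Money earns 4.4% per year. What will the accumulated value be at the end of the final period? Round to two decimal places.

€589,311.23

This is an annuity due: 7 deposits of €70,605.00 at the beginning of each year.
Periodic rate r = 0.044 per year.
FV = PMT × [((1+r)^n − 1)/r] × (1+r) = 70,605 × [(1+r)^7 − 1] / r × (1+r) = €589,311.23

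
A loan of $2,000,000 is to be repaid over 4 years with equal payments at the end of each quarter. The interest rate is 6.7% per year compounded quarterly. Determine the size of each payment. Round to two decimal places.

$143,535.07

Level ordinary annuity; solve PV = PMT × [(1 − (1+r)^−n)/r] for PMT.
Periodic rate r = 0.067/4 per quarter; n is counted in quarters.
With n = 16: PMT = 2,000,000 / ([(1 − (1+r)^−n)/r]) = $143,535.07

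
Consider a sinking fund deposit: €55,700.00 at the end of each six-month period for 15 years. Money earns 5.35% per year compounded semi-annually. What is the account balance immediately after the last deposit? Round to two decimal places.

€2,514,738.49

This is an ordinary annuity: 30 deposits of €55,700.00 at the end of each six-month period.
Periodic rate r = 0.0535/2 per half-year; n is counted in half-years.
FV = PMT × [((1+r)^n − 1)/r] = 55,700 × [(1+r)^30 − 1] / r = €2,514,738.49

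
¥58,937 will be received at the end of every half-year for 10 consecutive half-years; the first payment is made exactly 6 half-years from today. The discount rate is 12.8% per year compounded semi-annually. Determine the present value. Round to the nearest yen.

Ordinary annuity of 10 payments, first payment at period 6.
Periodic rate r = 0.128/2 per half-year; n is counted in half-years.
The ordinary-annuity PV formula values the stream one period before the first payment (period 5); discount that back 5 periods:
PV₀ = 58,937 × [1 − (1+r)^−10] / r × (1+r)^−5 = ¥312,157

¥312,157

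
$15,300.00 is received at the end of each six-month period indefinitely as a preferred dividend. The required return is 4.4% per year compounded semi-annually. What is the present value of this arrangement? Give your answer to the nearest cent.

Periodic rate r = 0.044/2 per half-year.
Level perpetuity: PV = PMT / r = 15,300 / (0.044/2) = $695,454.55.

$695,454.55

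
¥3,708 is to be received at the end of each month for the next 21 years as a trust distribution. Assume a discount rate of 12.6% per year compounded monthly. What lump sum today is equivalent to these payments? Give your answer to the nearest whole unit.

¥327,745

This is an ordinary annuity: 252 payments of ¥3,708 at the end of each month.
Periodic rate r = 0.126/12 per month; n is counted in months.
PV = PMT × [(1 − (1+r)^−n)/r] = 3,708 × [1 − (1+r)^−252] / r = ¥327,745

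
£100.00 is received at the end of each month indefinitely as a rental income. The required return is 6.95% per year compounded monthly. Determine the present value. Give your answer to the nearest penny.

£17,266.19

Periodic rate r = 0.0695/12 per month.
Level perpetuity: PV = PMT / r = 100 / (0.0695/12) = £17,266.19.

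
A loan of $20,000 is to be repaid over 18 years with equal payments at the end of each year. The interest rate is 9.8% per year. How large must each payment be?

Level ordinary annuity; solve PV = PMT × [(1 − (1+r)^−n)/r] for PMT.
Periodic rate r = 0.098 per year.
With n = 18: PMT = 20,000 / ([(1 − (1+r)^−n)/r]) = $2,407.41

$2,407.41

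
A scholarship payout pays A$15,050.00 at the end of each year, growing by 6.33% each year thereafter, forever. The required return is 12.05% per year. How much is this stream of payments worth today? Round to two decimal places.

A$263,111.89

Periodic rate r = 0.1205 per year.
Growing perpetuity (Gordon): PV = PMT₁ / (r − g) = 15,050 / (r − 0.0633) = A$263,111.89.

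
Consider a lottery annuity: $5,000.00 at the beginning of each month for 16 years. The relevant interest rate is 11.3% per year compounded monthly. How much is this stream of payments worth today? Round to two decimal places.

This is an annuity due: 192 payments of $5,000.00 at the beginning of each month.
Periodic rate r = 0.113/12 per month; n is counted in months.
PV = PMT × [(1 − (1+r)^−n)/r] × (1+r) = 5,000 × [1 − (1+r)^−192] / r × (1+r) = $447,336.91

$447,336.91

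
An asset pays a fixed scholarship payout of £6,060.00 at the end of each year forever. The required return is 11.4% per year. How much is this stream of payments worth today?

Periodic rate r = 0.114 per year.
Level perpetuity: PV = PMT / r = 6,060 / (0.114) = £53,157.89.

£53,157.89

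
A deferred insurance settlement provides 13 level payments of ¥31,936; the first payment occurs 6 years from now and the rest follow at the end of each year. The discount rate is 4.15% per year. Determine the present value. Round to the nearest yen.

¥257,826

Ordinary annuity of 13 payments, first payment at period 6.
Periodic rate r = 0.0415 per year.
The ordinary-annuity PV formula values the stream one period before the first payment (period 5); discount that back 5 periods:
PV₀ = 31,936 × [1 − (1+r)^−13] / r × (1+r)^−5 = ¥257,826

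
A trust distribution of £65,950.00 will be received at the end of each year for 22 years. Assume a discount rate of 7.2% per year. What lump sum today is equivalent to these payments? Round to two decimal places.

£717,546.93

This is an ordinary annuity: 22 payments of £65,950.00 at the end of each year.
Periodic rate r = 0.072 per year.
PV = PMT × [(1 − (1+r)^−n)/r] = 65,950 × [1 − (1+r)^−22] / r = £717,546.93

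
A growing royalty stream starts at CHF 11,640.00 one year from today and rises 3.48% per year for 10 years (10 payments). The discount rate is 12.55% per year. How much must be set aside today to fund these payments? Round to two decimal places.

CHF 72,942.17

Periodic rate r = 0.1255 per year.
Growing ordinary annuity: PV = PMT₁ × [1 − ((1+g)/(1+r))^n] / (r − g) = 11,640 × [1 − ((1+0.0348)/(1+r))^10] / (r − 0.0348) = CHF 72,942.17.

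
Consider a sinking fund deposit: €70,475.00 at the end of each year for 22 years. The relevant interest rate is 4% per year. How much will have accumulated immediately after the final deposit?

€2,413,625.67

This is an ordinary annuity: 22 deposits of €70,475.00 at the end of each year.
Periodic rate r = 0.04 per year.
FV = PMT × [((1+r)^n − 1)/r] = 70,475 × [(1+r)^22 − 1] / r = €2,413,625.67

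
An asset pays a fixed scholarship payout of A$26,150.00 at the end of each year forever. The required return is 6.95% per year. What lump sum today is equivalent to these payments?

A$376,258.99

Periodic rate r = 0.0695 per year.
Level perpetuity: PV = PMT / r = 26,150 / (0.0695) = A$376,258.99.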